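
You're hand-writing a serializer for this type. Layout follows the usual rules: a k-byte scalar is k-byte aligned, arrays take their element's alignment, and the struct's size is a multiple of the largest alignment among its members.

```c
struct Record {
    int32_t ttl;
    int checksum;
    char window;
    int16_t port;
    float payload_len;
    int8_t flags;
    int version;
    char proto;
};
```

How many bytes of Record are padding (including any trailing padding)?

7

ttl at 0 (size 4, align 4) → ends 4
checksum at 4 (size 4, align 4) → ends 8
window at 8 (size 1, align 1) → ends 9
pad 1 to align 2 for port
port at 10 (size 2, align 2) → ends 12
payload_len at 12 (size 4, align 4) → ends 16
flags at 16 (size 1, align 1) → ends 17
pad 3 to align 4 for version
version at 20 (size 4, align 4) → ends 24
proto at 24 (size 1, align 1) → ends 25
tail pad 3 to reach multiple of 4
total 28 bytes, alignment 4
data bytes 21, size 28 → padding 7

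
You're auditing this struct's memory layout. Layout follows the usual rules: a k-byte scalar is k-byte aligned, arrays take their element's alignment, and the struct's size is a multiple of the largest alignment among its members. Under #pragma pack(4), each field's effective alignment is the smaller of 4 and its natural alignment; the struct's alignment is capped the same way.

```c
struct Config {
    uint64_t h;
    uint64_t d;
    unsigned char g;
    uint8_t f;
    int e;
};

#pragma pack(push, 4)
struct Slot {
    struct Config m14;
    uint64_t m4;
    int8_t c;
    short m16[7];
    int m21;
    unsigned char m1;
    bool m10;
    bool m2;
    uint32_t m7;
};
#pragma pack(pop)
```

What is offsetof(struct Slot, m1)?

Config: @0: h [8B, align 8] → 8; @8: d [8B, align 8] → 16; @16: g [1B, align 1] → 17; @17: f [1B, align 1] → 18; +2 pad (align 4); @20: e [4B, align 4] → 24; size 24, align 8
@0: m14 [24B, align 4] → 24
@24: m4 [8B, align 4] → 32
@32: c [1B, align 1] → 33
+1 pad (align 2)
@34: m16 [14B, align 2] → 48
@48: m21 [4B, align 4] → 52
@52: m1 [1B, align 1] → 53

52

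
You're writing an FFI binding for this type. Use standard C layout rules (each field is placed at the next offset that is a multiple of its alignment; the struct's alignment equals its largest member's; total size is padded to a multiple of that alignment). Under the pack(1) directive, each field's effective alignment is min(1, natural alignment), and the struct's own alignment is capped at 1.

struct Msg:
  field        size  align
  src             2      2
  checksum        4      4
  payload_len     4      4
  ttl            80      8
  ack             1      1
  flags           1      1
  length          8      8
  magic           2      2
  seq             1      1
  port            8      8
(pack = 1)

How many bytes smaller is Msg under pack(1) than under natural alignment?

17

natural layout:
  0..2  src  (2B, 2-aligned)
  2..4  -- padding (2B)
  4..8  checksum  (4B, 4-aligned)
  8..12  payload_len  (4B, 4-aligned)
  12..16  -- padding (4B)
  16..96  ttl  (80B, 8-aligned)
  96..97  ack  (1B, 1-aligned)
  97..98  flags  (1B, 1-aligned)
  98..104  -- padding (6B)
  104..112  length  (8B, 8-aligned)
  112..114  magic  (2B, 2-aligned)
  114..115  seq  (1B, 1-aligned)
  115..120  -- padding (5B)
  120..128  port  (8B, 8-aligned)
  sizeof = 128, alignof = 8
packed(1) layout:
  0..2  src  (2B, 1-aligned)
  2..6  checksum  (4B, 1-aligned)
  6..10  payload_len  (4B, 1-aligned)
  10..90  ttl  (80B, 1-aligned)
  90..91  ack  (1B, 1-aligned)
  91..92  flags  (1B, 1-aligned)
  92..100  length  (8B, 1-aligned)
  100..102  magic  (2B, 1-aligned)
  102..103  seq  (1B, 1-aligned)
  103..111  port  (8B, 1-aligned)
  sizeof = 111, alignof = 1
128 − 111 = 17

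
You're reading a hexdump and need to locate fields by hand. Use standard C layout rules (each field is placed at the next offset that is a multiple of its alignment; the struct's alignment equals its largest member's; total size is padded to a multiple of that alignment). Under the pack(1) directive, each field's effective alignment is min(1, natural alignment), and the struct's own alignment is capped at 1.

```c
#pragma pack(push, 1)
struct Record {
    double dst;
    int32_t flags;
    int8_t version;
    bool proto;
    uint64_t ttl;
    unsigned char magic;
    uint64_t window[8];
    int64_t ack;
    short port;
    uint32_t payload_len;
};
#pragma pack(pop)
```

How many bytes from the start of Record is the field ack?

87

@0: dst [8B, align 1] → 8
@8: flags [4B, align 1] → 12
@12: version [1B, align 1] → 13
@13: proto [1B, align 1] → 14
@14: ttl [8B, align 1] → 22
@22: magic [1B, align 1] → 23
@23: window [64B, align 1] → 87
@87: ack [8B, align 1] → 95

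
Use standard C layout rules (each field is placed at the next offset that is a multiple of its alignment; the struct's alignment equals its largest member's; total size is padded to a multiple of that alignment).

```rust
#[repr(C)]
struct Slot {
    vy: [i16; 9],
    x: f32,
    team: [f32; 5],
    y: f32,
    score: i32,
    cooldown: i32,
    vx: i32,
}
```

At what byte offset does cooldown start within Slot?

@0: vy [18B, align 2] → 18
+2 pad (align 4)
@20: x [4B, align 4] → 24
@24: team [20B, align 4] → 44
@44: y [4B, align 4] → 48
@48: score [4B, align 4] → 52
@52: cooldown [4B, align 4] → 56

52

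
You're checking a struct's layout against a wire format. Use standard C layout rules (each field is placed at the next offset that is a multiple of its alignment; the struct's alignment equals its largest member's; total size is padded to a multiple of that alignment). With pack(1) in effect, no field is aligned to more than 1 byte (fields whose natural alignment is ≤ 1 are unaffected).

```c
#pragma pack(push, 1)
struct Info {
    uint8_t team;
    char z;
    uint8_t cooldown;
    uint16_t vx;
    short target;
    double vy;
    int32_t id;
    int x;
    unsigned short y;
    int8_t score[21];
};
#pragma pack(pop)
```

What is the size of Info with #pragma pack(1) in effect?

0..1  team  (1B, 1-aligned)
1..2  z  (1B, 1-aligned)
2..3  cooldown  (1B, 1-aligned)
3..5  vx  (2B, 1-aligned)
5..7  target  (2B, 1-aligned)
7..15  vy  (8B, 1-aligned)
15..19  id  (4B, 1-aligned)
19..23  x  (4B, 1-aligned)
23..25  y  (2B, 1-aligned)
25..46  score  (21B, 1-aligned)
sizeof = 46, alignof = 1

46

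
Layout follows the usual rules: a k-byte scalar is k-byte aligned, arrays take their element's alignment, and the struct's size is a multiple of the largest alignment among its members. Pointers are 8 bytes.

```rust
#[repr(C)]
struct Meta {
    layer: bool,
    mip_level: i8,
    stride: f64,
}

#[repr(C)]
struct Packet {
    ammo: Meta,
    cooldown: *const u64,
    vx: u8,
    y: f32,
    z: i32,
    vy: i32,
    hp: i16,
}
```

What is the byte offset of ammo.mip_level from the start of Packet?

1

Meta: 0..1  layer  (1B, 1-aligned); 1..2  mip_level  (1B, 1-aligned); 2..8  -- padding (6B); 8..16  stride  (8B, 8-aligned); sizeof = 16, alignof = 8
0..16  ammo  (16B, 8-aligned)
within Meta: mip_level at 1
0 + 1 = 1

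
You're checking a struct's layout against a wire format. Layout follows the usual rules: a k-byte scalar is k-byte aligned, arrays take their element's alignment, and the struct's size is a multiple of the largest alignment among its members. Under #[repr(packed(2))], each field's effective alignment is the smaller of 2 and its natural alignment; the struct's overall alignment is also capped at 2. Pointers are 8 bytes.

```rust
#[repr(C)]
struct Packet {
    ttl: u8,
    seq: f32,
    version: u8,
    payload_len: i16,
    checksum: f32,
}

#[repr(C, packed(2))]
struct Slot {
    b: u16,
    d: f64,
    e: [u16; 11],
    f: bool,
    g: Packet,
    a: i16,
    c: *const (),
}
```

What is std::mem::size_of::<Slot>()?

Packet: @0: ttl [1B, align 1] → 1; +3 pad (align 4); @4: seq [4B, align 4] → 8; @8: version [1B, align 1] → 9; +1 pad (align 2); @10: payload_len [2B, align 2] → 12; @12: checksum [4B, align 4] → 16; size 16, align 4
@0: b [2B, align 2] → 2
@2: d [8B, align 2] → 10
@10: e [22B, align 2] → 32
@32: f [1B, align 1] → 33
+1 pad (align 2)
@34: g [16B, align 2] → 50
@50: a [2B, align 2] → 52
@52: c [8B, align 2] → 60
size 60, align 2

60 bytes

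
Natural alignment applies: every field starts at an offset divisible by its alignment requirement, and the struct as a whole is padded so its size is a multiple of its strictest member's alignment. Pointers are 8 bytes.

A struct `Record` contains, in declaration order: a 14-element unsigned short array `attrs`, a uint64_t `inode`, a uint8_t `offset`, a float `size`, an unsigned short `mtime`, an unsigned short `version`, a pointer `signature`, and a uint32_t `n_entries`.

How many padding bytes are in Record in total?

attrs at 0 (size 28, align 2) → ends 28
pad 4 to align 8 for inode
inode at 32 (size 8, align 8) → ends 40
offset at 40 (size 1, align 1) → ends 41
pad 3 to align 4 for size
size at 44 (size 4, align 4) → ends 48
mtime at 48 (size 2, align 2) → ends 50
version at 50 (size 2, align 2) → ends 52
pad 4 to align 8 for signature
signature at 56 (size 8, align 8) → ends 64
n_entries at 64 (size 4, align 4) → ends 68
tail pad 4 to reach multiple of 8
total 72 bytes, alignment 8
data bytes 57, size 72 → padding 15

15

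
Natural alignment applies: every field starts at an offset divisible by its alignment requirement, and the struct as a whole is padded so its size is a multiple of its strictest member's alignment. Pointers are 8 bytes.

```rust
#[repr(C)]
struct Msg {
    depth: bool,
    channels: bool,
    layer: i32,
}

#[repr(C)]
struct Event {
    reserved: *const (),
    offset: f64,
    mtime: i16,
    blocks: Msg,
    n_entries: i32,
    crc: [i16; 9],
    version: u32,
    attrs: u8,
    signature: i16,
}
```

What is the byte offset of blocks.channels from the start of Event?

Msg: 0..1  depth  (1B, 1-aligned); 1..2  channels  (1B, 1-aligned); 2..4  -- padding (2B); 4..8  layer  (4B, 4-aligned); sizeof = 8, alignof = 4
0..8  reserved  (8B, 8-aligned)
8..16  offset  (8B, 8-aligned)
16..18  mtime  (2B, 2-aligned)
18..20  -- padding (2B)
20..28  blocks  (8B, 4-aligned)
within Msg: channels at 1
20 + 1 = 21

21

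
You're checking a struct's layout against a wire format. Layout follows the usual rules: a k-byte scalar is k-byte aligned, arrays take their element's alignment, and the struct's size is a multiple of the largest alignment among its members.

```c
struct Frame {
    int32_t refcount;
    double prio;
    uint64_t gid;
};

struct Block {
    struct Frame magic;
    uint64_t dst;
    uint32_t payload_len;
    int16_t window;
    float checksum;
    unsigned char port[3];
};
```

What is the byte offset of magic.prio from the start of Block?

Frame: 0..4  refcount  (4B, 4-aligned); 4..8  -- padding (4B); 8..16  prio  (8B, 8-aligned); 16..24  gid  (8B, 8-aligned); sizeof = 24, alignof = 8
0..24  magic  (24B, 8-aligned)
within Frame: prio at 8
0 + 8 = 8

8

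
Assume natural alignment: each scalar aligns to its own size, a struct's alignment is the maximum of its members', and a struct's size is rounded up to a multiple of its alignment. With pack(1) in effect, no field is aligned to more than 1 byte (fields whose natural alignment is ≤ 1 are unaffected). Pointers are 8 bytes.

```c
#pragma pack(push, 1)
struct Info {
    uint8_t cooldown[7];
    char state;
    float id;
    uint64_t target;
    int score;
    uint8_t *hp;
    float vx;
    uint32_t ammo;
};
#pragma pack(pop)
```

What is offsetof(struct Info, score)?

@0: cooldown [7B, align 1] → 7
@7: state [1B, align 1] → 8
@8: id [4B, align 1] → 12
@12: target [8B, align 1] → 20
@20: score [4B, align 1] → 24

20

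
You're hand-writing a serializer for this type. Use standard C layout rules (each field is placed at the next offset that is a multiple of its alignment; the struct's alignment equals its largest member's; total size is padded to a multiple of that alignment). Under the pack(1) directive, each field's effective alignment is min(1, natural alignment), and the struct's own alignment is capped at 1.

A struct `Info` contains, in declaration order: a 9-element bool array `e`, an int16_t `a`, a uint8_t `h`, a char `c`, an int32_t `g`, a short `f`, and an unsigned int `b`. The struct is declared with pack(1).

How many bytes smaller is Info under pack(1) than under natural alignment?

5

natural layout:
  @0: e [9B, align 1] → 9
  +1 pad (align 2)
  @10: a [2B, align 2] → 12
  @12: h [1B, align 1] → 13
  @13: c [1B, align 1] → 14
  +2 pad (align 4)
  @16: g [4B, align 4] → 20
  @20: f [2B, align 2] → 22
  +2 pad (align 4)
  @24: b [4B, align 4] → 28
  size 28, align 4
packed(1) layout:
  @0: e [9B, align 1] → 9
  @9: a [2B, align 1] → 11
  @11: h [1B, align 1] → 12
  @12: c [1B, align 1] → 13
  @13: g [4B, align 1] → 17
  @17: f [2B, align 1] → 19
  @19: b [4B, align 1] → 23
  size 23, align 1
28 − 23 = 5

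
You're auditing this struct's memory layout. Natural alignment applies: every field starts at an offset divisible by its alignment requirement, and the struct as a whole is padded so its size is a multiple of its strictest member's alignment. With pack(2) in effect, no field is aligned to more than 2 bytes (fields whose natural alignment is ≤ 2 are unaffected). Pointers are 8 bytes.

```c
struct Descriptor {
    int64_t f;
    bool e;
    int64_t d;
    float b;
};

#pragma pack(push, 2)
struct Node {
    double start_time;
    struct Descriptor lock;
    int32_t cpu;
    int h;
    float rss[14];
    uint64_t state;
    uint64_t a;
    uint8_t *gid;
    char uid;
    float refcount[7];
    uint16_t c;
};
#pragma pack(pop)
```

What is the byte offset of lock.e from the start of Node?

16

Descriptor: @0: f [8B, align 8] → 8; @8: e [1B, align 1] → 9; +7 pad (align 8); @16: d [8B, align 8] → 24; @24: b [4B, align 4] → 28; +4 tail pad (align 8); size 32, align 8
@0: start_time [8B, align 2] → 8
@8: lock [32B, align 2] → 40
within Descriptor: e at 8
8 + 8 = 16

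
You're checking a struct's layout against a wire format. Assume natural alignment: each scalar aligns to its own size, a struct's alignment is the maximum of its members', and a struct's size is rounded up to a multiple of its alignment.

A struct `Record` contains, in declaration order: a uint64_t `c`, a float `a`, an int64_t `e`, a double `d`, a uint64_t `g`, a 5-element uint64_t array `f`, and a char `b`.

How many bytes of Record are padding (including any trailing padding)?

11

c at 0 (size 8, align 8) → ends 8
a at 8 (size 4, align 4) → ends 12
pad 4 to align 8 for e
e at 16 (size 8, align 8) → ends 24
d at 24 (size 8, align 8) → ends 32
g at 32 (size 8, align 8) → ends 40
f at 40 (size 40, align 8) → ends 80
b at 80 (size 1, align 1) → ends 81
tail pad 7 to reach multiple of 8
total 88 bytes, alignment 8
data bytes 77, size 88 → padding 11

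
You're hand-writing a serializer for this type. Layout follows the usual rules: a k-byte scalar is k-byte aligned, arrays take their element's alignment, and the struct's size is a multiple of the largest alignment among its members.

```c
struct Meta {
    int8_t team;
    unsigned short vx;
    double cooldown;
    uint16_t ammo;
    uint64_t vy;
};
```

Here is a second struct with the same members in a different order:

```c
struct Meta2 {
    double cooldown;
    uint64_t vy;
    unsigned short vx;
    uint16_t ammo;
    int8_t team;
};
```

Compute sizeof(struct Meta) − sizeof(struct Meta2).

@0: team [1B, align 1] → 1
+1 pad (align 2)
@2: vx [2B, align 2] → 4
+4 pad (align 8)
@8: cooldown [8B, align 8] → 16
@16: ammo [2B, align 2] → 18
+6 pad (align 8)
@24: vy [8B, align 8] → 32
size 32, align 8
— Meta2 —
@0: cooldown [8B, align 8] → 8
@8: vy [8B, align 8] → 16
@16: vx [2B, align 2] → 18
@18: ammo [2B, align 2] → 20
@20: team [1B, align 1] → 21
+3 tail pad (align 8)
size 24, align 8
32 − 24 = 8

8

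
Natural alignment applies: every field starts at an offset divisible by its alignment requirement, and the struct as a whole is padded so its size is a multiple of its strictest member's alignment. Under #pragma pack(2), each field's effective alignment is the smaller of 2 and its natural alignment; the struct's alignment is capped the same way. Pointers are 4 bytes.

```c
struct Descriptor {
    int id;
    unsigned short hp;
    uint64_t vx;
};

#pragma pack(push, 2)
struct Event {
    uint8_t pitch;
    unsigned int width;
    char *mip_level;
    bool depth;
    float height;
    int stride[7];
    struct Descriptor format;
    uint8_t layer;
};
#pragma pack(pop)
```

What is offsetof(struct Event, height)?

12

Descriptor: id at 0 (size 4, align 4) → ends 4; hp at 4 (size 2, align 2) → ends 6; pad 2 to align 8 for vx; vx at 8 (size 8, align 8) → ends 16; total 16 bytes, alignment 8
pitch at 0 (size 1, align 1) → ends 1
pad 1 to align 2 for width
width at 2 (size 4, align 2) → ends 6
mip_level at 6 (size 4, align 2) → ends 10
depth at 10 (size 1, align 1) → ends 11
pad 1 to align 2 for height
height at 12 (size 4, align 2) → ends 16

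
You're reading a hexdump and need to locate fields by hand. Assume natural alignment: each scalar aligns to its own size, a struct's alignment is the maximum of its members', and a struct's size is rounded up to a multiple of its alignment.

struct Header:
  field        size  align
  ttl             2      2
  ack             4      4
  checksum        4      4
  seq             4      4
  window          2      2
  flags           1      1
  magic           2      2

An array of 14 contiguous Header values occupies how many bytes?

@0: ttl [2B, align 2] → 2
+2 pad (align 4)
@4: ack [4B, align 4] → 8
@8: checksum [4B, align 4] → 12
@12: seq [4B, align 4] → 16
@16: window [2B, align 2] → 18
@18: flags [1B, align 1] → 19
+1 pad (align 2)
@20: magic [2B, align 2] → 22
+2 tail pad (align 4)
size 24, align 4
array of 14: 14 × 24 = 336

336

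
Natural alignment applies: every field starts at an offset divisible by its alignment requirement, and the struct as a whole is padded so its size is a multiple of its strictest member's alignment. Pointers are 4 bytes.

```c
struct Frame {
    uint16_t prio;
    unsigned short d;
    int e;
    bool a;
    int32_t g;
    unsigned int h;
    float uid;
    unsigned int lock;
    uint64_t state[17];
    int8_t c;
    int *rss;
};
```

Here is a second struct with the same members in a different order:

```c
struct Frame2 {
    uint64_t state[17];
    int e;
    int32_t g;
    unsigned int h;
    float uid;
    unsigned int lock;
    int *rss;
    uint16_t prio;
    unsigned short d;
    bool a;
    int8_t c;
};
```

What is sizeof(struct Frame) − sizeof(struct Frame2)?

0..2  prio  (2B, 2-aligned)
2..4  d  (2B, 2-aligned)
4..8  e  (4B, 4-aligned)
8..9  a  (1B, 1-aligned)
9..12  -- padding (3B)
12..16  g  (4B, 4-aligned)
16..20  h  (4B, 4-aligned)
20..24  uid  (4B, 4-aligned)
24..28  lock  (4B, 4-aligned)
28..32  -- padding (4B)
32..168  state  (136B, 8-aligned)
168..169  c  (1B, 1-aligned)
169..172  -- padding (3B)
172..176  rss  (4B, 4-aligned)
sizeof = 176, alignof = 8
— Frame2 —
0..136  state  (136B, 8-aligned)
136..140  e  (4B, 4-aligned)
140..144  g  (4B, 4-aligned)
144..148  h  (4B, 4-aligned)
148..152  uid  (4B, 4-aligned)
152..156  lock  (4B, 4-aligned)
156..160  rss  (4B, 4-aligned)
160..162  prio  (2B, 2-aligned)
162..164  d  (2B, 2-aligned)
164..165  a  (1B, 1-aligned)
165..166  c  (1B, 1-aligned)
166..168  -- tail padding (2B)
sizeof = 168, alignof = 8
176 − 168 = 8

8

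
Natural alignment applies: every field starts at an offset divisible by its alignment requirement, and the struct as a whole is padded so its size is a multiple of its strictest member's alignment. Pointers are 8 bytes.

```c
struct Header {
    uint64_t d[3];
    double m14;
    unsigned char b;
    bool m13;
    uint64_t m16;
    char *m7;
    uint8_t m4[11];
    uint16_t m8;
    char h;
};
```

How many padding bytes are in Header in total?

@0: d [24B, align 8] → 24
@24: m14 [8B, align 8] → 32
@32: b [1B, align 1] → 33
@33: m13 [1B, align 1] → 34
+6 pad (align 8)
@40: m16 [8B, align 8] → 48
@48: m7 [8B, align 8] → 56
@56: m4 [11B, align 1] → 67
+1 pad (align 2)
@68: m8 [2B, align 2] → 70
@70: h [1B, align 1] → 71
+1 tail pad (align 8)
size 72, align 8
data bytes 64, size 72 → padding 8

8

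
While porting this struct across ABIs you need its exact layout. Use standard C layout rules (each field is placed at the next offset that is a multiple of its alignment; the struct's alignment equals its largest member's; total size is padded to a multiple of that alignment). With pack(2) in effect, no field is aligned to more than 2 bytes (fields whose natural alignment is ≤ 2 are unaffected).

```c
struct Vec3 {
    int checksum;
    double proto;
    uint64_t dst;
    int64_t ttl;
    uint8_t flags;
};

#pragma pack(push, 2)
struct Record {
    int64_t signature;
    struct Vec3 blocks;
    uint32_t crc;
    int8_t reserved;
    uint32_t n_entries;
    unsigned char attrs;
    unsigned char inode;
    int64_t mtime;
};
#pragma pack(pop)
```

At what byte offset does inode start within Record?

59

Vec3: 0..4  checksum  (4B, 4-aligned); 4..8  -- padding (4B); 8..16  proto  (8B, 8-aligned); 16..24  dst  (8B, 8-aligned); 24..32  ttl  (8B, 8-aligned); 32..33  flags  (1B, 1-aligned); 33..40  -- tail padding (7B); sizeof = 40, alignof = 8
0..8  signature  (8B, 2-aligned)
8..48  blocks  (40B, 2-aligned)
48..52  crc  (4B, 2-aligned)
52..53  reserved  (1B, 1-aligned)
53..54  -- padding (1B)
54..58  n_entries  (4B, 2-aligned)
58..59  attrs  (1B, 1-aligned)
59..60  inode  (1B, 1-aligned)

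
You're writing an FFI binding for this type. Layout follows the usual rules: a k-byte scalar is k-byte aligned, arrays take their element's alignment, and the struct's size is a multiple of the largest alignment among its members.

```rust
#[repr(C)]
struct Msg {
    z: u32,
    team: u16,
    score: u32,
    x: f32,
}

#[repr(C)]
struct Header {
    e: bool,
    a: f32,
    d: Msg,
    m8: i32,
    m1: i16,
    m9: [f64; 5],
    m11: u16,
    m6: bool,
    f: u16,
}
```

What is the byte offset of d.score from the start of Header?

Msg: 0..4  z  (4B, 4-aligned); 4..6  team  (2B, 2-aligned); 6..8  -- padding (2B); 8..12  score  (4B, 4-aligned); 12..16  x  (4B, 4-aligned); sizeof = 16, alignof = 4
0..1  e  (1B, 1-aligned)
1..4  -- padding (3B)
4..8  a  (4B, 4-aligned)
8..24  d  (16B, 4-aligned)
within Msg: score at 8
8 + 8 = 16

16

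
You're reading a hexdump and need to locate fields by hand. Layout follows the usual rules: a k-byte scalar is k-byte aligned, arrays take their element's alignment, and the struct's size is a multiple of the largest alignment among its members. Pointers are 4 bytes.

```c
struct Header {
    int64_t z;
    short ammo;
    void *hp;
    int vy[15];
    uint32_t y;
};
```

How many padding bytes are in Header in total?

2

@0: z [8B, align 8] → 8
@8: ammo [2B, align 2] → 10
+2 pad (align 4)
@12: hp [4B, align 4] → 16
@16: vy [60B, align 4] → 76
@76: y [4B, align 4] → 80
size 80, align 8
data bytes 78, size 80 → padding 2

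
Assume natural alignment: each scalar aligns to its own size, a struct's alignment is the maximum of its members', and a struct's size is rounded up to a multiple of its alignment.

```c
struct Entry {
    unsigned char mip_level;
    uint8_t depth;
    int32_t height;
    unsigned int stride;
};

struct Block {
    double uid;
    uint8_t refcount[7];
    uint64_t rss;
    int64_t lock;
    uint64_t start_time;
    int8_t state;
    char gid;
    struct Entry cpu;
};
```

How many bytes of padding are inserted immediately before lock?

Entry: 0..1  mip_level  (1B, 1-aligned); 1..2  depth  (1B, 1-aligned); 2..4  -- padding (2B); 4..8  height  (4B, 4-aligned); 8..12  stride  (4B, 4-aligned); sizeof = 12, alignof = 4
0..8  uid  (8B, 8-aligned)
8..15  refcount  (7B, 1-aligned)
15..16  -- padding (1B)
16..24  rss  (8B, 8-aligned)
24..32  lock  (8B, 8-aligned)

0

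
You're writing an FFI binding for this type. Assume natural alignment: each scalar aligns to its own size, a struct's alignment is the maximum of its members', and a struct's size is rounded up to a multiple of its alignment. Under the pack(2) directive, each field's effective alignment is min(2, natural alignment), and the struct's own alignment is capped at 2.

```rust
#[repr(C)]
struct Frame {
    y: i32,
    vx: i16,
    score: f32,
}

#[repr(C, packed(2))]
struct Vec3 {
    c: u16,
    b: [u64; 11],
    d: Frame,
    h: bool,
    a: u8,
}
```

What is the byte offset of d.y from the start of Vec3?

Frame: @0: y [4B, align 4] → 4; @4: vx [2B, align 2] → 6; +2 pad (align 4); @8: score [4B, align 4] → 12; size 12, align 4
@0: c [2B, align 2] → 2
@2: b [88B, align 2] → 90
@90: d [12B, align 2] → 102
within Frame: y at 0
90 + 0 = 90

90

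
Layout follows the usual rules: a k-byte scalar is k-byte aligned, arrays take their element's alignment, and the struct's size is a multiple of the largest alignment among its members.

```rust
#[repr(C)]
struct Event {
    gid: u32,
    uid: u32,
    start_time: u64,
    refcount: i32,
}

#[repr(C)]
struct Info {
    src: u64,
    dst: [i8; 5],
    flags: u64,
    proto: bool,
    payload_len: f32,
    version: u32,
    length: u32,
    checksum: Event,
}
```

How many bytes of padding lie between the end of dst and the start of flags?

3

Event: @0: gid [4B, align 4] → 4; @4: uid [4B, align 4] → 8; @8: start_time [8B, align 8] → 16; @16: refcount [4B, align 4] → 20; +4 tail pad (align 8); size 24, align 8
@0: src [8B, align 8] → 8
@8: dst [5B, align 1] → 13
+3 pad (align 8)
@16: flags [8B, align 8] → 24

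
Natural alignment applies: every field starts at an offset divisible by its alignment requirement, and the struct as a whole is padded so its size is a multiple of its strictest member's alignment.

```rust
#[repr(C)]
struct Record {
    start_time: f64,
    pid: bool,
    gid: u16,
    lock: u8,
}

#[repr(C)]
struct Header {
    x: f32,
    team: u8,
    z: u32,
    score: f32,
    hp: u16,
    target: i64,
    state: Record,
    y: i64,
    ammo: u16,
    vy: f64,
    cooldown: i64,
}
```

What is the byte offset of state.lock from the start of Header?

Record: 0..8  start_time  (8B, 8-aligned); 8..9  pid  (1B, 1-aligned); 9..10  -- padding (1B); 10..12  gid  (2B, 2-aligned); 12..13  lock  (1B, 1-aligned); 13..16  -- tail padding (3B); sizeof = 16, alignof = 8
0..4  x  (4B, 4-aligned)
4..5  team  (1B, 1-aligned)
5..8  -- padding (3B)
8..12  z  (4B, 4-aligned)
12..16  score  (4B, 4-aligned)
16..18  hp  (2B, 2-aligned)
18..24  -- padding (6B)
24..32  target  (8B, 8-aligned)
32..48  state  (16B, 8-aligned)
within Record: lock at 12
32 + 12 = 44

44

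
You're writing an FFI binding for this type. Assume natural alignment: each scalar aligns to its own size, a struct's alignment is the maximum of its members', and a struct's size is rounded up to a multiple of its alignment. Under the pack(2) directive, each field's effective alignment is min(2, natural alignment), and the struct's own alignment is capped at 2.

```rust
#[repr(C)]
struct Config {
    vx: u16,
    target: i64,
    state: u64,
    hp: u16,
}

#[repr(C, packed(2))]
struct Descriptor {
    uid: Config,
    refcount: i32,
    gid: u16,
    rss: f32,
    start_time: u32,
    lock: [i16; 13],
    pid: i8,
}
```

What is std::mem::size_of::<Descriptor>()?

Config: 0..2  vx  (2B, 2-aligned); 2..8  -- padding (6B); 8..16  target  (8B, 8-aligned); 16..24  state  (8B, 8-aligned); 24..26  hp  (2B, 2-aligned); 26..32  -- tail padding (6B); sizeof = 32, alignof = 8
0..32  uid  (32B, 2-aligned)
32..36  refcount  (4B, 2-aligned)
36..38  gid  (2B, 2-aligned)
38..42  rss  (4B, 2-aligned)
42..46  start_time  (4B, 2-aligned)
46..72  lock  (26B, 2-aligned)
72..73  pid  (1B, 1-aligned)
73..74  -- tail padding (1B)
sizeof = 74, alignof = 2

74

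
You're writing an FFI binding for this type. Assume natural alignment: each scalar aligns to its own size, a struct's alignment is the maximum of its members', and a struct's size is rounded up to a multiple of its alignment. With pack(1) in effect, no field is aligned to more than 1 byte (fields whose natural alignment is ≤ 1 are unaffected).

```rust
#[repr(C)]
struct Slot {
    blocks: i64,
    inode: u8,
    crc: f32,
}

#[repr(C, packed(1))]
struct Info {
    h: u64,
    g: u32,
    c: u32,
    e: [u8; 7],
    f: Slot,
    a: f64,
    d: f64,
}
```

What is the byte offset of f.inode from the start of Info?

Slot: @0: blocks [8B, align 8] → 8; @8: inode [1B, align 1] → 9; +3 pad (align 4); @12: crc [4B, align 4] → 16; size 16, align 8
@0: h [8B, align 1] → 8
@8: g [4B, align 1] → 12
@12: c [4B, align 1] → 16
@16: e [7B, align 1] → 23
@23: f [16B, align 1] → 39
within Slot: inode at 8
23 + 8 = 31

31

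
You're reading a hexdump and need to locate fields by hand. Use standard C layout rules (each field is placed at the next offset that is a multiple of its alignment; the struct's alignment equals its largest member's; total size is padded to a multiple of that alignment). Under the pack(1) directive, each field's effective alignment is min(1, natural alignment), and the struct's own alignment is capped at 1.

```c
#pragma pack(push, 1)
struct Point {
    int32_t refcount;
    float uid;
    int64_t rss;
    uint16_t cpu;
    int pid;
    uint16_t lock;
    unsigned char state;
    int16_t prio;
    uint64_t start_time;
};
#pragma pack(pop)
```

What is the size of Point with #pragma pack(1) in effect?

35

0..4  refcount  (4B, 1-aligned)
4..8  uid  (4B, 1-aligned)
8..16  rss  (8B, 1-aligned)
16..18  cpu  (2B, 1-aligned)
18..22  pid  (4B, 1-aligned)
22..24  lock  (2B, 1-aligned)
24..25  state  (1B, 1-aligned)
25..27  prio  (2B, 1-aligned)
27..35  start_time  (8B, 1-aligned)
sizeof = 35, alignof = 1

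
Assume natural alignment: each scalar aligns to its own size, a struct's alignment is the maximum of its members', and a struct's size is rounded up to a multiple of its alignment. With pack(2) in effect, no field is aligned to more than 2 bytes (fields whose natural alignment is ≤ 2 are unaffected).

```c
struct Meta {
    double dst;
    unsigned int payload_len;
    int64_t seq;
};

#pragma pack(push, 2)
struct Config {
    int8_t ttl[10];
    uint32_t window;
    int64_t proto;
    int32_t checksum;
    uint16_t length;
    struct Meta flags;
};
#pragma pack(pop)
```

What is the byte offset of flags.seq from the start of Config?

Meta: 0..8  dst  (8B, 8-aligned); 8..12  payload_len  (4B, 4-aligned); 12..16  -- padding (4B); 16..24  seq  (8B, 8-aligned); sizeof = 24, alignof = 8
0..10  ttl  (10B, 1-aligned)
10..14  window  (4B, 2-aligned)
14..22  proto  (8B, 2-aligned)
22..26  checksum  (4B, 2-aligned)
26..28  length  (2B, 2-aligned)
28..52  flags  (24B, 2-aligned)
within Meta: seq at 16
28 + 16 = 44

44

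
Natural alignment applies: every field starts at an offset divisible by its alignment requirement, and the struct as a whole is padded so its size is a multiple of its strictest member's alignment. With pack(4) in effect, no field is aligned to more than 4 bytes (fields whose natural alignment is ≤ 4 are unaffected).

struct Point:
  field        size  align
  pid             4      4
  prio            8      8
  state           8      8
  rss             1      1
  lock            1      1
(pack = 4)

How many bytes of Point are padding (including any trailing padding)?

pid at 0 (size 4, align 4) → ends 4
prio at 4 (size 8, align 4) → ends 12
state at 12 (size 8, align 4) → ends 20
rss at 20 (size 1, align 1) → ends 21
lock at 21 (size 1, align 1) → ends 22
tail pad 2 to reach multiple of 4
total 24 bytes, alignment 4
data bytes 22, size 24 → padding 2

2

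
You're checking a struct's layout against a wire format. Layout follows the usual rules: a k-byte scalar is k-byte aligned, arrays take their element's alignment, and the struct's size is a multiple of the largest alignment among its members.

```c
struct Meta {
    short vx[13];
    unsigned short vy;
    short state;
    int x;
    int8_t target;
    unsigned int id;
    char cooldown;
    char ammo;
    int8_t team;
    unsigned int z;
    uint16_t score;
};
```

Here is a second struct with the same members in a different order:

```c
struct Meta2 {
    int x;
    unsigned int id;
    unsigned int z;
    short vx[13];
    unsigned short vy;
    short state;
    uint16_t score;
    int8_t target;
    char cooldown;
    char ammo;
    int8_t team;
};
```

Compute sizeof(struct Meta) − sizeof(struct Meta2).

@0: vx [26B, align 2] → 26
@26: vy [2B, align 2] → 28
@28: state [2B, align 2] → 30
+2 pad (align 4)
@32: x [4B, align 4] → 36
@36: target [1B, align 1] → 37
+3 pad (align 4)
@40: id [4B, align 4] → 44
@44: cooldown [1B, align 1] → 45
@45: ammo [1B, align 1] → 46
@46: team [1B, align 1] → 47
+1 pad (align 4)
@48: z [4B, align 4] → 52
@52: score [2B, align 2] → 54
+2 tail pad (align 4)
size 56, align 4
— Meta2 —
@0: x [4B, align 4] → 4
@4: id [4B, align 4] → 8
@8: z [4B, align 4] → 12
@12: vx [26B, align 2] → 38
@38: vy [2B, align 2] → 40
@40: state [2B, align 2] → 42
@42: score [2B, align 2] → 44
@44: target [1B, align 1] → 45
@45: cooldown [1B, align 1] → 46
@46: ammo [1B, align 1] → 47
@47: team [1B, align 1] → 48
size 48, align 4
56 − 48 = 8

8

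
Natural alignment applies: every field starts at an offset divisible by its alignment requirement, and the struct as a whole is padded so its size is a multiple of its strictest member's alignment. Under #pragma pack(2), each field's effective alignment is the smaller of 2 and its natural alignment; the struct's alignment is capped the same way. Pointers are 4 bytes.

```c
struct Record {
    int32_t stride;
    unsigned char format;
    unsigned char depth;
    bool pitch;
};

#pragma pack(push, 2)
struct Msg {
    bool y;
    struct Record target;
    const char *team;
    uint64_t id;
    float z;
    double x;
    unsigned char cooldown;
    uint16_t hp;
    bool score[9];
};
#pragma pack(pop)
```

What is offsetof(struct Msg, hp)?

36

Record: stride at 0 (size 4, align 4) → ends 4; format at 4 (size 1, align 1) → ends 5; depth at 5 (size 1, align 1) → ends 6; pitch at 6 (size 1, align 1) → ends 7; tail pad 1 to reach multiple of 4; total 8 bytes, alignment 4
y at 0 (size 1, align 1) → ends 1
pad 1 to align 2 for target
target at 2 (size 8, align 2) → ends 10
team at 10 (size 4, align 2) → ends 14
id at 14 (size 8, align 2) → ends 22
z at 22 (size 4, align 2) → ends 26
x at 26 (size 8, align 2) → ends 34
cooldown at 34 (size 1, align 1) → ends 35
pad 1 to align 2 for hp
hp at 36 (size 2, align 2) → ends 38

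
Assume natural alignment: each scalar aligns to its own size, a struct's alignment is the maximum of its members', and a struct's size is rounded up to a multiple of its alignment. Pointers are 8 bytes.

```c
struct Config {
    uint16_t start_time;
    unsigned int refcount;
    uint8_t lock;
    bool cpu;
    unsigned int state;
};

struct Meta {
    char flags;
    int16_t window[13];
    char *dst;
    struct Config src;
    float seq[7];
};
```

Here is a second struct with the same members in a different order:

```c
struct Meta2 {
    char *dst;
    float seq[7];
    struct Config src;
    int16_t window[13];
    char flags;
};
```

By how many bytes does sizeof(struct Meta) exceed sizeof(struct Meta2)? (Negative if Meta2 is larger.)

8

Config: start_time at 0 (size 2, align 2) → ends 2; pad 2 to align 4 for refcount; refcount at 4 (size 4, align 4) → ends 8; lock at 8 (size 1, align 1) → ends 9; cpu at 9 (size 1, align 1) → ends 10; pad 2 to align 4 for state; state at 12 (size 4, align 4) → ends 16; total 16 bytes, alignment 4
flags at 0 (size 1, align 1) → ends 1
pad 1 to align 2 for window
window at 2 (size 26, align 2) → ends 28
pad 4 to align 8 for dst
dst at 32 (size 8, align 8) → ends 40
src at 40 (size 16, align 4) → ends 56
seq at 56 (size 28, align 4) → ends 84
tail pad 4 to reach multiple of 8
total 88 bytes, alignment 8
— Meta2 —
dst at 0 (size 8, align 8) → ends 8
seq at 8 (size 28, align 4) → ends 36
src at 36 (size 16, align 4) → ends 52
window at 52 (size 26, align 2) → ends 78
flags at 78 (size 1, align 1) → ends 79
tail pad 1 to reach multiple of 8
total 80 bytes, alignment 8
88 − 80 = 8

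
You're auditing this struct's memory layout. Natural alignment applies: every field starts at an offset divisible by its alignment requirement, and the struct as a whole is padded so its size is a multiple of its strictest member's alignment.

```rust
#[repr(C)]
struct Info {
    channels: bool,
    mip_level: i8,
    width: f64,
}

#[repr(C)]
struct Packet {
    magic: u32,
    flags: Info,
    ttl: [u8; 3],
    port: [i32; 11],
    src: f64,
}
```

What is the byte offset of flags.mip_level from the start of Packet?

9

Info: @0: channels [1B, align 1] → 1; @1: mip_level [1B, align 1] → 2; +6 pad (align 8); @8: width [8B, align 8] → 16; size 16, align 8
@0: magic [4B, align 4] → 4
+4 pad (align 8)
@8: flags [16B, align 8] → 24
within Info: mip_level at 1
8 + 1 = 9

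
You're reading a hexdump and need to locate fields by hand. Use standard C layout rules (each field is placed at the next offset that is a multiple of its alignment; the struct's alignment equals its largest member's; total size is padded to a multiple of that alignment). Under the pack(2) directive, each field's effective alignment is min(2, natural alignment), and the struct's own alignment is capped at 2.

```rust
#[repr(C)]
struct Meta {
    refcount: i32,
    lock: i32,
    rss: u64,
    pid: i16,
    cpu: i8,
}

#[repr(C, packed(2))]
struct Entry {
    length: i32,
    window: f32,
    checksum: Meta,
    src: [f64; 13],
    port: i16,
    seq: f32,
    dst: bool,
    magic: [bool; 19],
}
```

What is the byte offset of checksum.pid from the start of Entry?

Meta: @0: refcount [4B, align 4] → 4; @4: lock [4B, align 4] → 8; @8: rss [8B, align 8] → 16; @16: pid [2B, align 2] → 18; @18: cpu [1B, align 1] → 19; +5 tail pad (align 8); size 24, align 8
@0: length [4B, align 2] → 4
@4: window [4B, align 2] → 8
@8: checksum [24B, align 2] → 32
within Meta: pid at 16
8 + 16 = 24

24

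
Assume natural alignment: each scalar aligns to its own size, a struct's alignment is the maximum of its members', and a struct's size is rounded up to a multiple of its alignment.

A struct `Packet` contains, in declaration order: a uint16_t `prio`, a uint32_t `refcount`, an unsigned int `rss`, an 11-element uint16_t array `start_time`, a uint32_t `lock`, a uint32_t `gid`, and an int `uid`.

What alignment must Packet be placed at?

member alignments: prio=2, refcount=4, rss=4, start_time=2, lock=4, gid=4, uid=4
max = 4

4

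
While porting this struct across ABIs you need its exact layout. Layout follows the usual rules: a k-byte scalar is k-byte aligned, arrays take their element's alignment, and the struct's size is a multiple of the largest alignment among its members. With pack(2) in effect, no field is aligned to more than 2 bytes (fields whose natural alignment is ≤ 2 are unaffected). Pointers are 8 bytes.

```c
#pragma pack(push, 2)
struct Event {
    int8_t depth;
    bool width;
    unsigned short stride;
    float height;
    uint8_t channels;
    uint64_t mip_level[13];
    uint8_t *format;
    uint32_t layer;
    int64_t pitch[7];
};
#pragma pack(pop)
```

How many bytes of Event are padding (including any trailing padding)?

0..1  depth  (1B, 1-aligned)
1..2  width  (1B, 1-aligned)
2..4  stride  (2B, 2-aligned)
4..8  height  (4B, 2-aligned)
8..9  channels  (1B, 1-aligned)
9..10  -- padding (1B)
10..114  mip_level  (104B, 2-aligned)
114..122  format  (8B, 2-aligned)
122..126  layer  (4B, 2-aligned)
126..182  pitch  (56B, 2-aligned)
sizeof = 182, alignof = 2
data bytes 181, size 182 → padding 1

1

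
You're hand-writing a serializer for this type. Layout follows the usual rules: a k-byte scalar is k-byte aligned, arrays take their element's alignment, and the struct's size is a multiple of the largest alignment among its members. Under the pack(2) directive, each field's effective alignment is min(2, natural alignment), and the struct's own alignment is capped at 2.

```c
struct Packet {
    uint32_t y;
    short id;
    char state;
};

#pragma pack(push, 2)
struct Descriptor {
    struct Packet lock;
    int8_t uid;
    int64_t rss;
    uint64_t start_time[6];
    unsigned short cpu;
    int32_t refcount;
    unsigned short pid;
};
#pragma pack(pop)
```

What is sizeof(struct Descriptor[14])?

Packet: 0..4  y  (4B, 4-aligned); 4..6  id  (2B, 2-aligned); 6..7  state  (1B, 1-aligned); 7..8  -- tail padding (1B); sizeof = 8, alignof = 4
0..8  lock  (8B, 2-aligned)
8..9  uid  (1B, 1-aligned)
9..10  -- padding (1B)
10..18  rss  (8B, 2-aligned)
18..66  start_time  (48B, 2-aligned)
66..68  cpu  (2B, 2-aligned)
68..72  refcount  (4B, 2-aligned)
72..74  pid  (2B, 2-aligned)
sizeof = 74, alignof = 2
array of 14: 14 × 74 = 1036

1036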